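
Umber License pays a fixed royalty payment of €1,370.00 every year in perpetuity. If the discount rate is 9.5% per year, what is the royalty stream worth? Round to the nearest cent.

Level perpetuity: PV = C / r = €1,370.00 / 0.095 = €14,421.05

€14421.05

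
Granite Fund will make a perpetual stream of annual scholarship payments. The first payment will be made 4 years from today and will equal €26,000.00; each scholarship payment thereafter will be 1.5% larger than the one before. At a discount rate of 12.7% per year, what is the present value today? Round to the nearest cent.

€162174.88

Value at end of year 3: C₁ / (r − g) = €26,000.00 / (0.127 − 0.015) = €232,142.8571
Discount to today: PV = €232,142.8571 / (1 + 0.127)^3 = €232,142.8571 / 1.431435 = €162,174.88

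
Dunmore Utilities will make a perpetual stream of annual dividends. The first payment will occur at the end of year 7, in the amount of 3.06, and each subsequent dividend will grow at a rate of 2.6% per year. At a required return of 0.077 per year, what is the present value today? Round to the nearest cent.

38.45

Value at end of year 6: C₁ / (r − g) = 3.06 / (0.077 − 0.026) = 60.0000
Discount to today: PV = 60.0000 / (1 + 0.077)^6 = 60.0000 / 1.560609 = 38.45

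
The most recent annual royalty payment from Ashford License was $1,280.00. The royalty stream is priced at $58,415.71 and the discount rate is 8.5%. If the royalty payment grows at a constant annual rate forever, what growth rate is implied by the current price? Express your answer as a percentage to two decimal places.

P = D₀(1+g)/(r−g) ⇒ P(r−g) = D₀(1+g) ⇒ g(P+D₀) = P·r − D₀
g = (P·r − D₀)/(P + D₀) = ($58,415.71×0.085 − $1,280.00) / ($58,415.71 + $1,280.00) = 0.061735

6.17%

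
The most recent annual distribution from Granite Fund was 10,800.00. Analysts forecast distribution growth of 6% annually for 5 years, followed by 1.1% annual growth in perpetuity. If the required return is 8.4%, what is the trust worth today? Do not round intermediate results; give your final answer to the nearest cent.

D_1 = 11448.00000
D_2 = 12134.88000
D_3 = 12862.97280
D_4 = 13634.75117
D_5 = 14452.83624
Terminal value at year 5: TV = D_5×(1+g_2)/(r−g_2) = 14611.81744/0.073 = 200161.88269
P_0 = D_1/(1+r)^1 + D_2/(1+r)^2 + D_3/(1+r)^3 + D_4/(1+r)^4 + D_5/(1+r)^5 + TV/(1+r)^5
    = 10560.88561 + 10327.06526 + 10098.42175 + 9874.84046 + 9656.20930 + 133731.88502 = 184249.30741

184249.31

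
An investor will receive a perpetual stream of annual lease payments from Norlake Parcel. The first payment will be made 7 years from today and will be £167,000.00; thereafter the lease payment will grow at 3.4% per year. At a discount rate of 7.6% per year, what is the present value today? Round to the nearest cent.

£2562085.11

Value at end of year 6: C₁ / (r − g) = £167,000.00 / (0.076 − 0.034) = £3,976,190.4762
Discount to today: PV = £3,976,190.4762 / (1 + 0.076)^6 = £3,976,190.4762 / 1.551935 = £2,562,085.11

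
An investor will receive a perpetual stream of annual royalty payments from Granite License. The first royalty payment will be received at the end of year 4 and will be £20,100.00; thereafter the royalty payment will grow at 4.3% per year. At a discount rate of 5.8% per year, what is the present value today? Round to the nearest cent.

Value at end of year 3: C₁ / (r − g) = £20,100.00 / (0.058 − 0.043) = £1,340,000.0000
Discount to today: PV = £1,340,000.0000 / (1 + 0.058)^3 = £1,340,000.0000 / 1.184287 = £1,131,482.38

£1131482.38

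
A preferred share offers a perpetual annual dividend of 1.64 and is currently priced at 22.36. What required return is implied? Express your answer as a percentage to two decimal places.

7.33%

P = C/r ⇒ r = C/P = 1.64/22.36 = 0.073345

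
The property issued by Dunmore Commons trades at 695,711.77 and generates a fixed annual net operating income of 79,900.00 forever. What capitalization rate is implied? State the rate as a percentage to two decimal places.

P = C/r ⇒ r = C/P = 79,900.00/695,711.77 = 0.114846

11.48%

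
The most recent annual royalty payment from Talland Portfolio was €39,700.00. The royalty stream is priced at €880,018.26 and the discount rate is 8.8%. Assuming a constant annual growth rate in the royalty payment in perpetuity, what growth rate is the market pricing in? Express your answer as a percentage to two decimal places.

P = D₀(1+g)/(r−g) ⇒ P(r−g) = D₀(1+g) ⇒ g(P+D₀) = P·r − D₀
g = (P·r − D₀)/(P + D₀) = (€880,018.26×0.088 − €39,700.00) / (€880,018.26 + €39,700.00) = 0.041036

4.10%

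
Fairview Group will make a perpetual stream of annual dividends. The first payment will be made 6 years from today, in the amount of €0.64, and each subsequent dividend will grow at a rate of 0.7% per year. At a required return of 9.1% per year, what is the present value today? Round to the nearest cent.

Value at end of year 5: C₁ / (r − g) = €0.64 / (0.091 − 0.007) = €7.6190
Discount to today: PV = €7.6190 / (1 + 0.091)^5 = €7.6190 / 1.545695 = €4.93

€4.93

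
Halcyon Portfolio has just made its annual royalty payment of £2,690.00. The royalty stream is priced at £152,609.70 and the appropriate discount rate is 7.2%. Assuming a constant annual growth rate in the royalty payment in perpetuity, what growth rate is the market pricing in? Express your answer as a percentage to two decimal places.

5.34%

P = D₀(1+g)/(r−g) ⇒ P(r−g) = D₀(1+g) ⇒ g(P+D₀) = P·r − D₀
g = (P·r − D₀)/(P + D₀) = (£152,609.70×0.072 − £2,690.00) / (£152,609.70 + £2,690.00) = 0.053432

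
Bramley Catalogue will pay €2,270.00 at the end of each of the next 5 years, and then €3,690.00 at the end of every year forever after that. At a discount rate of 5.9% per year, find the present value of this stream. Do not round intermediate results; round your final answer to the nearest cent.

€56544.51

PV of 5-year annuity: €2,270.00 × [1 − (1+0.059)^−5] / 0.059 = 9588.13475
Perpetuity value at year 5: €3,690.00 / 0.059 = 62542.37288
PV of perpetuity: 62542.37288 / (1+0.059)^5 = 46956.37410
Total PV = 9588.13475 + 46956.37410 = 56544.50885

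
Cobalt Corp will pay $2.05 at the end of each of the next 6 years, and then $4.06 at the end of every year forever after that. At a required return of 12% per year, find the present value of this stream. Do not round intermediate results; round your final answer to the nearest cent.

$25.57

PV of 6-year annuity: $2.05 × [1 − (1+0.12)^−6] / 0.12 = 8.42839
Perpetuity value at year 6: $4.06 / 0.12 = 33.83333
PV of perpetuity: 33.83333 / (1+0.12)^6 = 17.14102
Total PV = 8.42839 + 17.14102 = 25.56940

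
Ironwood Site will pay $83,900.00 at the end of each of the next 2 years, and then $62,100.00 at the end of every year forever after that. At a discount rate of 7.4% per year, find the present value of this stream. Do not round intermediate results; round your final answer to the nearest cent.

$878386.54

PV of 2-year annuity: $83,900.00 × [1 − (1+0.074)^−2] / 0.074 = 150855.84789
Perpetuity value at year 2: $62,100.00 / 0.074 = 839189.18919
PV of perpetuity: 839189.18919 / (1+0.074)^2 = 727530.68914
Total PV = 150855.84789 + 727530.68914 = 878386.53703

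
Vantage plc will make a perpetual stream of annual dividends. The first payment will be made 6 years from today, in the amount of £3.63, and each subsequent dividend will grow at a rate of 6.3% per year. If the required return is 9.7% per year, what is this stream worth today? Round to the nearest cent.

£67.20

Value at end of year 5: C₁ / (r − g) = £3.63 / (0.097 − 0.063) = £106.7647
Discount to today: PV = £106.7647 / (1 + 0.097)^5 = £106.7647 / 1.588668 = £67.20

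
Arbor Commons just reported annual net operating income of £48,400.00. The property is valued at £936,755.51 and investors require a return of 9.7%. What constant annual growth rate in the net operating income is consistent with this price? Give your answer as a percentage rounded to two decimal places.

P = D₀(1+g)/(r−g) ⇒ P(r−g) = D₀(1+g) ⇒ g(P+D₀) = P·r − D₀
g = (P·r − D₀)/(P + D₀) = (£936,755.51×0.097 − £48,400.00) / (£936,755.51 + £48,400.00) = 0.043105

4.31%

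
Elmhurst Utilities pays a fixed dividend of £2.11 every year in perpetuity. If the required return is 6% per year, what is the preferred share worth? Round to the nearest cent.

£35.17

Level perpetuity: PV = C / r = £2.11 / 0.06 = £35.17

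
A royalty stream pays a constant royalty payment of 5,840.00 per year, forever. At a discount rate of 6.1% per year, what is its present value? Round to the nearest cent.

95737.70

Level perpetuity: PV = C / r = 5,840.00 / 0.061 = 95,737.70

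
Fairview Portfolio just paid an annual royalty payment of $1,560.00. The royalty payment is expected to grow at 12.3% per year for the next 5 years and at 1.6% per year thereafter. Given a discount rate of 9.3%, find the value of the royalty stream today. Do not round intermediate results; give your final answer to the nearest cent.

D_1 = 1751.88000
D_2 = 1967.36124
D_3 = 2209.34667
D_4 = 2481.09631
D_5 = 2786.27116
Terminal value at year 5: TV = D_5×(1+g_2)/(r−g_2) = 2830.85150/0.077 = 36764.30517
P_0 = D_1/(1+r)^1 + D_2/(1+r)^2 + D_3/(1+r)^3 + D_4/(1+r)^4 + D_5/(1+r)^5 + TV/(1+r)^5
    = 1602.81793 + 1646.81111 + 1692.01178 + 1738.45309 + 1786.16909 + 23568.15321 = 32034.41620

$32034.42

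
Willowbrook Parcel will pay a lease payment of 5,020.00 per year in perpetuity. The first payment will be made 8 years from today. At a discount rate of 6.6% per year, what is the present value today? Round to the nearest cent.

48624.97

Value at end of year 7: C / r = 5,020.00 / 0.066 = 76,060.6061
Discount to today: PV = 76,060.6061 / (1 + 0.066)^7 = 76,060.6061 / 1.564229 = 48,624.97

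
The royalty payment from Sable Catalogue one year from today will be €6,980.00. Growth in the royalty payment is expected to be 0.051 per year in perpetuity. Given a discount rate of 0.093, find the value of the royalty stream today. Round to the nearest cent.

€166190.48

Growing perpetuity: P = D₁ / (r − g) = €6,980.0000 / (0.093 − 0.051) = €166,190.48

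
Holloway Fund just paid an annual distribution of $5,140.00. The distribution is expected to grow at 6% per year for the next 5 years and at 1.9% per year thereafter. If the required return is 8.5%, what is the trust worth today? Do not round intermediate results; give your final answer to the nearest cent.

$94604.67

D_1 = 5448.40000
D_2 = 5775.30400
D_3 = 6121.82224
D_4 = 6489.13157
D_5 = 6878.47947
Terminal value at year 5: TV = D_5×(1+g_2)/(r−g_2) = 7009.17058/0.066 = 106199.55422
P_0 = D_1/(1+r)^1 + D_2/(1+r)^2 + D_3/(1+r)^3 + D_4/(1+r)^4 + D_5/(1+r)^5 + TV/(1+r)^5
    = 5021.56682 + 4905.86252 + 4792.82421 + 4682.39047 + 4574.50129 + 70627.52749 = 94604.67280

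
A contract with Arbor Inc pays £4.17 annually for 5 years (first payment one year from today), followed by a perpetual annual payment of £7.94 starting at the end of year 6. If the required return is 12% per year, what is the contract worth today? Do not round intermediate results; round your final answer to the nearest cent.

PV of 5-year annuity: £4.17 × [1 − (1+0.12)^−5] / 0.12 = 15.03192
Perpetuity value at year 5: £7.94 / 0.12 = 66.16667
PV of perpetuity: 66.16667 / (1+0.12)^5 = 37.54474
Total PV = 15.03192 + 37.54474 = 52.57666

£52.58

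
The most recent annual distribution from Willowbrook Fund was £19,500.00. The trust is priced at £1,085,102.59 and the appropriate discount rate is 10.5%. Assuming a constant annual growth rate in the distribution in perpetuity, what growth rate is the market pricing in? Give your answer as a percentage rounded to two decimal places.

P = D₀(1+g)/(r−g) ⇒ P(r−g) = D₀(1+g) ⇒ g(P+D₀) = P·r − D₀
g = (P·r − D₀)/(P + D₀) = (£1,085,102.59×0.105 − £19,500.00) / (£1,085,102.59 + £19,500.00) = 0.085493

8.55%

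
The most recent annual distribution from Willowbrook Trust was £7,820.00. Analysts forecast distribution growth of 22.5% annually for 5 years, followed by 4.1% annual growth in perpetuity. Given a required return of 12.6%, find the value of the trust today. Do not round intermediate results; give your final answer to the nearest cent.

D_1 = 9579.50000
D_2 = 11734.88750
D_3 = 14375.23719
D_4 = 17609.66555
D_5 = 21571.84030
Terminal value at year 5: TV = D_5×(1+g_2)/(r−g_2) = 22456.28576/0.085 = 264191.59714
P_0 = D_1/(1+r)^1 + D_2/(1+r)^2 + D_3/(1+r)^3 + D_4/(1+r)^4 + D_5/(1+r)^5 + TV/(1+r)^5
    = 8507.54885 + 9255.54826 + 10069.31316 + 10954.62577 + 11917.77670 + 145957.71232 = 196662.52504

£196662.53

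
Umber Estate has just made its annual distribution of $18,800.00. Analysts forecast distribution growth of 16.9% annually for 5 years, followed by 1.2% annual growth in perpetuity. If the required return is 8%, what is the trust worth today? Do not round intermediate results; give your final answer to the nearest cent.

$535658.45

D_1 = 21977.20000
D_2 = 25691.34680
D_3 = 30033.18441
D_4 = 35108.79257
D_5 = 41042.17852
Terminal value at year 5: TV = D_5×(1+g_2)/(r−g_2) = 41534.68466/0.068 = 610804.18620
P_0 = D_1/(1+r)^1 + D_2/(1+r)^2 + D_3/(1+r)^3 + D_4/(1+r)^4 + D_5/(1+r)^5 + TV/(1+r)^5
    = 20349.25926 + 22026.18896 + 23841.31008 + 25806.01064 + 27932.61707 + 415703.06581 = 535658.45182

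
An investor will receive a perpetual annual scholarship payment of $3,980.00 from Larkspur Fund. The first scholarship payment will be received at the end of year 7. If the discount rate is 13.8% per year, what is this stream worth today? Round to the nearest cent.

Value at end of year 6: C / r = $3,980.00 / 0.138 = $28,840.5797
Discount to today: PV = $28,840.5797 / (1 + 0.138)^6 = $28,840.5797 / 2.171969 = $13,278.54

$13278.54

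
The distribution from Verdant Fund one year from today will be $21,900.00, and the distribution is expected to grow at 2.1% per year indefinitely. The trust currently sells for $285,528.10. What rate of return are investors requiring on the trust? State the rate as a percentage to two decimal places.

P = D₁/(r − g) ⇒ r = D₁/P + g = $21,900.0000/$285,528.10 + 0.021 = 0.076700 + 0.021 = 0.097700

9.77%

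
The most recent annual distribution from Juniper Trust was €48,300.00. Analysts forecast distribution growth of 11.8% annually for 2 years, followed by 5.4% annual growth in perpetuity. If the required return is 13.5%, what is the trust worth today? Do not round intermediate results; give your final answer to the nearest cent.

€704250.62

D_1 = 53999.40000
D_2 = 60371.32920
Terminal value at year 2: TV = D_2×(1+g_2)/(r−g_2) = 63631.38098/0.081 = 785572.60465
P_0 = D_1/(1+r)^1 + D_2/(1+r)^2 + TV/(1+r)^2
    = 47576.56388 + 46863.96336 + 609810.09113 = 704250.61837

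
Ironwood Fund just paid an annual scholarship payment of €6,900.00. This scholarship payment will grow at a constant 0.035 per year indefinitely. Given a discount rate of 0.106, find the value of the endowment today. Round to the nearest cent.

€100584.51

D₁ = D₀ × (1 + g) = €6,900.00 × 1.035 = €7,141.5000
Growing perpetuity: P = D₁ / (r − g) = €7,141.5000 / (0.106 − 0.035) = €100,584.51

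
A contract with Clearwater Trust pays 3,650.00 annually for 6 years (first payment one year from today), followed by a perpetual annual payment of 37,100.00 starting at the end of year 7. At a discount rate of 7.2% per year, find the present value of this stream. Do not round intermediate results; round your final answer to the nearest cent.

PV of 6-year annuity: 3,650.00 × [1 − (1+0.072)^−6] / 0.072 = 17290.96894
Perpetuity value at year 6: 37,100.00 / 0.072 = 515277.77778
PV of perpetuity: 515277.77778 / (1+0.072)^6 = 339525.73735
Total PV = 17290.96894 + 339525.73735 = 356816.70628

356816.71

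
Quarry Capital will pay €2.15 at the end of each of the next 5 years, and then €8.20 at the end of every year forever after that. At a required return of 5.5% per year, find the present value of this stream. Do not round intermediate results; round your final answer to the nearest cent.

PV of 5-year annuity: €2.15 × [1 − (1+0.055)^−5] / 0.055 = 9.18111
Perpetuity value at year 5: €8.20 / 0.055 = 149.09091
PV of perpetuity: 149.09091 / (1+0.055)^5 = 114.07458
Total PV = 9.18111 + 114.07458 = 123.25569

€123.26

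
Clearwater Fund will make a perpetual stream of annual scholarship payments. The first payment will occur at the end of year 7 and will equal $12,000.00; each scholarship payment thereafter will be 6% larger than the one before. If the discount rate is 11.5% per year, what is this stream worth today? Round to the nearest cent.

Value at end of year 6: C₁ / (r − g) = $12,000.00 / (0.115 − 0.06) = $218,181.8182
Discount to today: PV = $218,181.8182 / (1 + 0.115)^6 = $218,181.8182 / 1.921539 = $113,545.35

$113545.35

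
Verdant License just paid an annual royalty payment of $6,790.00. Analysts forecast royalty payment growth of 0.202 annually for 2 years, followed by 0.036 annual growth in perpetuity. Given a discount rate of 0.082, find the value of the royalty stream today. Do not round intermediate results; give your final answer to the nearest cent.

D_1 = 8161.58000
D_2 = 9810.21916
Terminal value at year 2: TV = D_2×(1+g_2)/(r−g_2) = 10163.38705/0.046 = 220943.19673
P_0 = D_1/(1+r)^1 + D_2/(1+r)^2 + TV/(1+r)^2
    = 7543.04991 + 8379.61736 + 188723.55631 = 204646.22358

$204646.22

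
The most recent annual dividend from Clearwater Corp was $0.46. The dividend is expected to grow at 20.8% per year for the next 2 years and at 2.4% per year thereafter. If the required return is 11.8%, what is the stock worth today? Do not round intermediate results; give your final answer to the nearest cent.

D_1 = 0.55568
D_2 = 0.67126
Terminal value at year 2: TV = D_2×(1+g_2)/(r−g_2) = 0.68737/0.094 = 7.31247
P_0 = D_1/(1+r)^1 + D_2/(1+r)^2 + TV/(1+r)^2
    = 0.49703 + 0.53704 + 5.85033 = 6.88440

$6.88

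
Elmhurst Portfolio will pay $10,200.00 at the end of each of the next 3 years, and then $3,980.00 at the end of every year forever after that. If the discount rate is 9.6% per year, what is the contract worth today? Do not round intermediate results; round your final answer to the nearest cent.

PV of 3-year annuity: $10,200.00 × [1 − (1+0.096)^−3] / 0.096 = 25545.58826
Perpetuity value at year 3: $3,980.00 / 0.096 = 41458.33333
PV of perpetuity: 41458.33333 / (1+0.096)^3 = 31490.54497
Total PV = 25545.58826 + 31490.54497 = 57036.13323

$57036.13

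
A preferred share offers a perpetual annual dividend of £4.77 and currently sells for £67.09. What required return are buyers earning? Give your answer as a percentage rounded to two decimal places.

P = C/r ⇒ r = C/P = £4.77/£67.09 = 0.071099

7.11%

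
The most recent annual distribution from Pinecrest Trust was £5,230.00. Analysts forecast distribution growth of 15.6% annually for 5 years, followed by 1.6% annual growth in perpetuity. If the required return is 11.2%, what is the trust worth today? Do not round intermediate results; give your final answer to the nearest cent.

£96625.96

D_1 = 6045.88000
D_2 = 6989.03728
D_3 = 8079.32710
D_4 = 9339.70212
D_5 = 10796.69565
Terminal value at year 5: TV = D_5×(1+g_2)/(r−g_2) = 10969.44278/0.096 = 114265.02900
P_0 = D_1/(1+r)^1 + D_2/(1+r)^2 + D_3/(1+r)^3 + D_4/(1+r)^4 + D_5/(1+r)^5 + TV/(1+r)^5
    = 5436.94245 + 5652.07326 + 5875.71645 + 6108.20883 + 6349.90054 + 67203.11407 = 96625.95560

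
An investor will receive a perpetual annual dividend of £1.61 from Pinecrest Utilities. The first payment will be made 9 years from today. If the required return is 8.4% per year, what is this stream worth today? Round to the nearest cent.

£10.05

Value at end of year 8: C / r = £1.61 / 0.084 = £19.1667
Discount to today: PV = £19.1667 / (1 + 0.084)^8 = £19.1667 / 1.906489 = £10.05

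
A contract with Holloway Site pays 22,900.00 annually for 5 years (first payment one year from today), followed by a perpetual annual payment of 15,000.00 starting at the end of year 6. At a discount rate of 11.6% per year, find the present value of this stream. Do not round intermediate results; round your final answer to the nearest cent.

PV of 5-year annuity: 22,900.00 × [1 − (1+0.116)^−5] / 0.116 = 83373.97390
Perpetuity value at year 5: 15,000.00 / 0.116 = 129310.34483
PV of perpetuity: 129310.34483 / (1+0.116)^5 = 74698.57153
Total PV = 83373.97390 + 74698.57153 = 158072.54543

158072.55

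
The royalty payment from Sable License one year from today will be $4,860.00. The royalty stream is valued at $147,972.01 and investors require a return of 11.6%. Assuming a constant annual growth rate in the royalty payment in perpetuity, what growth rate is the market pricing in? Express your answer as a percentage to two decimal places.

8.32%

P = D₁/(r−g) ⇒ g = r − D₁/P = 0.116 − $4,860.00/$147,972.01 = 0.083156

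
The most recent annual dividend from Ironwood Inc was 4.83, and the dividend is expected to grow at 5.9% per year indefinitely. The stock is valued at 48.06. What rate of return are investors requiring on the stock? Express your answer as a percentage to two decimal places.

16.54%

D₁ = 4.83 × 1.059 = 5.1150
P = D₁/(r − g) ⇒ r = D₁/P + g = 5.1150/48.06 + 0.059 = 0.106429 + 0.059 = 0.165429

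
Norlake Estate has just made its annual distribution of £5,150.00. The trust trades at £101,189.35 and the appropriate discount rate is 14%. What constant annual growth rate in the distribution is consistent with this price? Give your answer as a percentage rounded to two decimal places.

8.48%

P = D₀(1+g)/(r−g) ⇒ P(r−g) = D₀(1+g) ⇒ g(P+D₀) = P·r − D₀
g = (P·r − D₀)/(P + D₀) = (£101,189.35×0.14 − £5,150.00) / (£101,189.35 + £5,150.00) = 0.084790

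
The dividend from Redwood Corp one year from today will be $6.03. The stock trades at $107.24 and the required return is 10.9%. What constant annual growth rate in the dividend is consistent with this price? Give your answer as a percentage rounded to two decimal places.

P = D₁/(r−g) ⇒ g = r − D₁/P = 0.109 − $6.03/$107.24 = 0.052771

5.28%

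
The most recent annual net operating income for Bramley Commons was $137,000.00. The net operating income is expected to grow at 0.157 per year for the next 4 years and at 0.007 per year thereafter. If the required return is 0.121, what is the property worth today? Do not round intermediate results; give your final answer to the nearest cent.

D_1 = 158509.00000
D_2 = 183394.91300
D_3 = 212187.91434
D_4 = 245501.41689
Terminal value at year 4: TV = D_4×(1+g_2)/(r−g_2) = 247219.92681/0.114 = 2168595.84922
P_0 = D_1/(1+r)^1 + D_2/(1+r)^2 + D_3/(1+r)^3 + D_4/(1+r)^4 + TV/(1+r)^4
    = 141399.64318 + 145940.57730 + 150627.33982 + 155464.61389 + 1373270.75603 = 1966702.93021

$1966702.93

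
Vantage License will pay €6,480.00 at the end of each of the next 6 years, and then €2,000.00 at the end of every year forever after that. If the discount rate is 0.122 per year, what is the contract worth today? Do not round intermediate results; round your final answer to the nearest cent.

€34708.69

PV of 6-year annuity: €6,480.00 × [1 − (1+0.122)^−6] / 0.122 = 26491.69025
Perpetuity value at year 6: €2,000.00 / 0.122 = 16393.44262
PV of perpetuity: 16393.44262 / (1+0.122)^6 = 8216.99501
Total PV = 26491.69025 + 8216.99501 = 34708.68527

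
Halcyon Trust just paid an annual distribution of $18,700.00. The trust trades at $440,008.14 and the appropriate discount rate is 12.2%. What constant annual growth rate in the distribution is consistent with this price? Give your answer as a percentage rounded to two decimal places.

P = D₀(1+g)/(r−g) ⇒ P(r−g) = D₀(1+g) ⇒ g(P+D₀) = P·r − D₀
g = (P·r − D₀)/(P + D₀) = ($440,008.14×0.122 − $18,700.00) / ($440,008.14 + $18,700.00) = 0.076260

7.63%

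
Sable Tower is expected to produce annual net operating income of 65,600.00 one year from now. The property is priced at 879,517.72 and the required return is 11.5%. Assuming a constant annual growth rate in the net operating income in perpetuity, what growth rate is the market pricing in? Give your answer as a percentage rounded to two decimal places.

P = D₁/(r−g) ⇒ g = r − D₁/P = 0.115 − 65,600.00/879,517.72 = 0.040414

4.04%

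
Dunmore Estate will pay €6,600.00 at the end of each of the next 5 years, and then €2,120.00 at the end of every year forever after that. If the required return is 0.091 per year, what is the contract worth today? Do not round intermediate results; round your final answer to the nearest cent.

€40677.22

PV of 5-year annuity: €6,600.00 × [1 − (1+0.091)^−5] / 0.091 = 25605.22672
Perpetuity value at year 5: €2,120.00 / 0.091 = 23296.70330
PV of perpetuity: 23296.70330 / (1+0.091)^5 = 15071.99411
Total PV = 25605.22672 + 15071.99411 = 40677.22083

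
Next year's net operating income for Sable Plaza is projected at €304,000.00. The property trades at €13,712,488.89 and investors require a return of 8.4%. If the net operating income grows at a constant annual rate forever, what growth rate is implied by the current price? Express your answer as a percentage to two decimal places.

P = D₁/(r−g) ⇒ g = r − D₁/P = 0.084 − €304,000.00/€13,712,488.89 = 0.061830

6.18%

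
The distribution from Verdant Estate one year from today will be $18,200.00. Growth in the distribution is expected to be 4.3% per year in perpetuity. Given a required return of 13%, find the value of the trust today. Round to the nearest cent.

$209195.40

Growing perpetuity: P = D₁ / (r − g) = $18,200.0000 / (0.13 − 0.043) = $209,195.40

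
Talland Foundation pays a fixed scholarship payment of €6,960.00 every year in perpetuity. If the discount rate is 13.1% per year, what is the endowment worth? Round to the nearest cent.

Level perpetuity: PV = C / r = €6,960.00 / 0.131 = €53,129.77

€53129.77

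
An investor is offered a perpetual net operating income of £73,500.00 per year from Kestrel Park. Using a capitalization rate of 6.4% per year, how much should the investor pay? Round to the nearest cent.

Level perpetuity: PV = C / r = £73,500.00 / 0.064 = £1,148,437.50

£1148437.50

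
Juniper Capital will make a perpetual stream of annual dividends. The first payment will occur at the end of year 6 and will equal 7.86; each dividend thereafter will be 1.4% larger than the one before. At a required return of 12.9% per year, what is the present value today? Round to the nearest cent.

Value at end of year 5: C₁ / (r − g) = 7.86 / (0.129 − 0.014) = 68.3478
Discount to today: PV = 68.3478 / (1 + 0.129)^5 = 68.3478 / 1.834297 = 37.26

37.26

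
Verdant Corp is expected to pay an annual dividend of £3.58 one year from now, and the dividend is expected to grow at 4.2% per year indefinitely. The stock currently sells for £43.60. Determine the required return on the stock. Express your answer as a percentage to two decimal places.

P = D₁/(r − g) ⇒ r = D₁/P + g = £3.5800/£43.60 + 0.042 = 0.082110 + 0.042 = 0.124110

12.41%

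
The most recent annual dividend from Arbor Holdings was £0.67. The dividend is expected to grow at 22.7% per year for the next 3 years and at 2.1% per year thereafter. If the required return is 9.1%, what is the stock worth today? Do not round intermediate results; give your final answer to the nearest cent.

£16.46

D_1 = 0.82209
D_2 = 1.00870
D_3 = 1.23768
Terminal value at year 3: TV = D_3×(1+g_2)/(r−g_2) = 1.26367/0.07 = 18.05245
P_0 = D_1/(1+r)^1 + D_2/(1+r)^2 + D_3/(1+r)^3 + TV/(1+r)^3
    = 0.75352 + 0.84745 + 0.95309 + 13.90151 = 16.45557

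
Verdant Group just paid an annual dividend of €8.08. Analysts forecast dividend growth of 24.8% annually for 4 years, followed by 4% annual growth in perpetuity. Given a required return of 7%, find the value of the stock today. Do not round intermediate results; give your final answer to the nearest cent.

€566.57

D_1 = 10.08384
D_2 = 12.58463
D_3 = 15.70562
D_4 = 19.60062
Terminal value at year 4: TV = D_4×(1+g_2)/(r−g_2) = 20.38464/0.03 = 679.48799
P_0 = D_1/(1+r)^1 + D_2/(1+r)^2 + D_3/(1+r)^3 + D_4/(1+r)^4 + TV/(1+r)^4
    = 9.42415 + 10.99191 + 12.82047 + 14.95322 + 518.37814 = 566.56787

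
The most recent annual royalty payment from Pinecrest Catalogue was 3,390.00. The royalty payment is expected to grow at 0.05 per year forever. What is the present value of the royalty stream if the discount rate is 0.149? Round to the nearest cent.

D₁ = D₀ × (1 + g) = 3,390.00 × 1.05 = 3,559.5000
Growing perpetuity: P = D₁ / (r − g) = 3,559.5000 / (0.149 − 0.05) = 35,954.55

35954.55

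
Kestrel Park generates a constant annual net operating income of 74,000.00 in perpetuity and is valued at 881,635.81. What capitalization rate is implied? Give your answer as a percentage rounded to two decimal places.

P = C/r ⇒ r = C/P = 74,000.00/881,635.81 = 0.083935

8.39%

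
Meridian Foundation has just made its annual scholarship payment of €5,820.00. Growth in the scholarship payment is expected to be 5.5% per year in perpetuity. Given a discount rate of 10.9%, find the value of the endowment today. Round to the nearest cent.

€113705.56

D₁ = D₀ × (1 + g) = €5,820.00 × 1.055 = €6,140.1000
Growing perpetuity: P = D₁ / (r − g) = €6,140.1000 / (0.109 − 0.055) = €113,705.56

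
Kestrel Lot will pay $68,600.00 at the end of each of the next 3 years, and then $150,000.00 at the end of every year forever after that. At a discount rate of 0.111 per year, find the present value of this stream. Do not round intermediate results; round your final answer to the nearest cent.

PV of 3-year annuity: $68,600.00 × [1 − (1+0.111)^−3] / 0.111 = 167347.69531
Perpetuity value at year 3: $150,000.00 / 0.111 = 1351351.35135
PV of perpetuity: 1351351.35135 / (1+0.111)^3 = 985430.73479
Total PV = 167347.69531 + 985430.73479 = 1152778.43010

$1152778.43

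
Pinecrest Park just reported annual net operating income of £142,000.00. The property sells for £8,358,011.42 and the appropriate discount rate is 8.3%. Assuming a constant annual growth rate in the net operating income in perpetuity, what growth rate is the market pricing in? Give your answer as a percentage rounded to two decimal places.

6.49%

P = D₀(1+g)/(r−g) ⇒ P(r−g) = D₀(1+g) ⇒ g(P+D₀) = P·r − D₀
g = (P·r − D₀)/(P + D₀) = (£8,358,011.42×0.083 − £142,000.00) / (£8,358,011.42 + £142,000.00) = 0.064908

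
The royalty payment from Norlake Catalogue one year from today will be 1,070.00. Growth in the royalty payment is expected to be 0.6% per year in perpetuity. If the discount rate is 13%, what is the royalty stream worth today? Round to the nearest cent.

Growing perpetuity: P = D₁ / (r − g) = 1,070.0000 / (0.13 − 0.006) = 8,629.03

8629.03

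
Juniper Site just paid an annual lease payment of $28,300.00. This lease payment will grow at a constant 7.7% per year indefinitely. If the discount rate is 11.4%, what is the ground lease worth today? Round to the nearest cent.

D₁ = D₀ × (1 + g) = $28,300.00 × 1.077 = $30,479.1000
Growing perpetuity: P = D₁ / (r − g) = $30,479.1000 / (0.114 − 0.077) = $823,759.46

$823759.46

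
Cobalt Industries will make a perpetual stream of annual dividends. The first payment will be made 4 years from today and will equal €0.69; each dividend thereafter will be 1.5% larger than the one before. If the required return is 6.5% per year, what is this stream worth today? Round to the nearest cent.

€11.42

Value at end of year 3: C₁ / (r − g) = €0.69 / (0.065 − 0.015) = €13.8000
Discount to today: PV = €13.8000 / (1 + 0.065)^3 = €13.8000 / 1.207950 = €11.42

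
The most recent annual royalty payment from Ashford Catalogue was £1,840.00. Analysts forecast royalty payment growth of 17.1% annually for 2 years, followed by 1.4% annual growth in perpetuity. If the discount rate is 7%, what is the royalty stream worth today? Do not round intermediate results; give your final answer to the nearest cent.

D_1 = 2154.64000
D_2 = 2523.08344
Terminal value at year 2: TV = D_2×(1+g_2)/(r−g_2) = 2558.40661/0.056 = 45685.83229
P_0 = D_1/(1+r)^1 + D_2/(1+r)^2 + TV/(1+r)^2
    = 2013.68224 + 2203.75879 + 39903.77525 = 44121.21629

£44121.22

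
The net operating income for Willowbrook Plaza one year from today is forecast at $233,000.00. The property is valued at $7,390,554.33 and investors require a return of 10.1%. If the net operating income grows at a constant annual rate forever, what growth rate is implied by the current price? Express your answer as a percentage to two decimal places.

P = D₁/(r−g) ⇒ g = r − D₁/P = 0.101 − $233,000.00/$7,390,554.33 = 0.069473

6.95%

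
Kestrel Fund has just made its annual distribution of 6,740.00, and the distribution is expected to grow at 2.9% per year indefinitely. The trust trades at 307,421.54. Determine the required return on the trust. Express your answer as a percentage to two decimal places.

D₁ = 6,740.00 × 1.029 = 6,935.4600
P = D₁/(r − g) ⇒ r = D₁/P + g = 6,935.4600/307,421.54 + 0.029 = 0.022560 + 0.029 = 0.051560

5.16%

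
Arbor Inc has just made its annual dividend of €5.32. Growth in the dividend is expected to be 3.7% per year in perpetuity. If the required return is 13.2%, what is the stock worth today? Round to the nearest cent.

D₁ = D₀ × (1 + g) = €5.32 × 1.037 = €5.5168
Growing perpetuity: P = D₁ / (r − g) = €5.5168 / (0.132 − 0.037) = €58.07

€58.07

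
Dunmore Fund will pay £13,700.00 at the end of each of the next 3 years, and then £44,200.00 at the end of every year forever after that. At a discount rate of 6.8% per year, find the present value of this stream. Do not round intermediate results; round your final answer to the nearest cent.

PV of 3-year annuity: £13,700.00 × [1 − (1+0.068)^−3] / 0.068 = 36084.91085
Perpetuity value at year 3: £44,200.00 / 0.068 = 650000.00000
PV of perpetuity: 650000.00000 / (1+0.068)^3 = 533580.06864
Total PV = 36084.91085 + 533580.06864 = 569664.97949

£569664.98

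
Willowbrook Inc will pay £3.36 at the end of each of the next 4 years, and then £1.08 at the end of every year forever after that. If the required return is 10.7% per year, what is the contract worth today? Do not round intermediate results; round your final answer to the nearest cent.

PV of 4-year annuity: £3.36 × [1 − (1+0.107)^−4] / 0.107 = 10.49134
Perpetuity value at year 4: £1.08 / 0.107 = 10.09346
PV of perpetuity: 10.09346 / (1+0.107)^4 = 6.72124
Total PV = 10.49134 + 6.72124 = 17.21258

£17.21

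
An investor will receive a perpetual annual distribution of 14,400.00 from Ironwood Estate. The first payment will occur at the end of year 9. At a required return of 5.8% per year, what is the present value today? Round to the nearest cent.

158142.70

Value at end of year 8: C / r = 14,400.00 / 0.058 = 248,275.8621
Discount to today: PV = 248,275.8621 / (1 + 0.058)^8 = 248,275.8621 / 1.569948 = 158,142.70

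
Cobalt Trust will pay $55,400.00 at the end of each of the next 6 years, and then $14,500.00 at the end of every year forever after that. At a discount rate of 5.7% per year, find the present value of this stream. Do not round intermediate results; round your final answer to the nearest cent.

$457414.25

PV of 6-year annuity: $55,400.00 × [1 − (1+0.057)^−6] / 0.057 = 275006.52323
Perpetuity value at year 6: $14,500.00 / 0.057 = 254385.96491
PV of perpetuity: 254385.96491 / (1+0.057)^6 = 182407.72327
Total PV = 275006.52323 + 182407.72327 = 457414.24650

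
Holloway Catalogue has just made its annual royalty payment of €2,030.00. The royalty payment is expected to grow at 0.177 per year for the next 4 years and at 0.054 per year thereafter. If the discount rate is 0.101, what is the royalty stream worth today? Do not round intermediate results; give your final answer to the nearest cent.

€69077.34

D_1 = 2389.31000
D_2 = 2812.21787
D_3 = 3309.98043
D_4 = 3895.84697
Terminal value at year 4: TV = D_4×(1+g_2)/(r−g_2) = 4106.22271/0.047 = 87366.44055
P_0 = D_1/(1+r)^1 + D_2/(1+r)^2 + D_3/(1+r)^3 + D_4/(1+r)^4 + TV/(1+r)^4
    = 2170.12716 + 2319.92703 + 2480.06732 + 2651.26179 + 59455.95597 = 69077.33927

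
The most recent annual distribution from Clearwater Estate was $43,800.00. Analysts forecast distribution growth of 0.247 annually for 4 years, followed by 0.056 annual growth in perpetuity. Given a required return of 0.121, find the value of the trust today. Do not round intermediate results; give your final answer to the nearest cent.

$1319884.93

D_1 = 54618.60000
D_2 = 68109.39420
D_3 = 84932.41457
D_4 = 105910.72097
Terminal value at year 4: TV = D_4×(1+g_2)/(r−g_2) = 111841.72134/0.065 = 1720641.86676
P_0 = D_1/(1+r)^1 + D_2/(1+r)^2 + D_3/(1+r)^3 + D_4/(1+r)^4 + TV/(1+r)^4
    = 48723.10437 + 54199.56392 + 60291.57556 + 67068.32714 + 1089602.36094 = 1319884.93193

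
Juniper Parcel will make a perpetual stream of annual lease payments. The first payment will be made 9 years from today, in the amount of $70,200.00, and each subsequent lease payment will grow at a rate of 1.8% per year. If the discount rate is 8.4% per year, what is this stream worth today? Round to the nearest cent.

$557903.29

Value at end of year 8: C₁ / (r − g) = $70,200.00 / (0.084 − 0.018) = $1,063,636.3636
Discount to today: PV = $1,063,636.3636 / (1 + 0.084)^8 = $1,063,636.3636 / 1.906489 = $557,903.29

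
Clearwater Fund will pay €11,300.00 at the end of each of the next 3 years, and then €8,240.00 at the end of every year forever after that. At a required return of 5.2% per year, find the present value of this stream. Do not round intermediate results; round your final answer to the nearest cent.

PV of 3-year annuity: €11,300.00 × [1 − (1+0.052)^−3] / 0.052 = 30657.74125
Perpetuity value at year 3: €8,240.00 / 0.052 = 158461.53846
PV of perpetuity: 158461.53846 / (1+0.052)^3 = 136105.80502
Total PV = 30657.74125 + 136105.80502 = 166763.54627

€166763.55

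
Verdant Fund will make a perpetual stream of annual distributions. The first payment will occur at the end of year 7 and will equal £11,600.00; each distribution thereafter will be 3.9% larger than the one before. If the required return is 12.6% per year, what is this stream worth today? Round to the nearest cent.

£65419.68

Value at end of year 6: C₁ / (r − g) = £11,600.00 / (0.126 − 0.039) = £133,333.3333
Discount to today: PV = £133,333.3333 / (1 + 0.126)^6 = £133,333.3333 / 2.038123 = £65,419.68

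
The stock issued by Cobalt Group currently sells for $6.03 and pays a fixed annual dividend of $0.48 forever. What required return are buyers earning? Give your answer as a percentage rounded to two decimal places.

7.96%

P = C/r ⇒ r = C/P = $0.48/$6.03 = 0.079602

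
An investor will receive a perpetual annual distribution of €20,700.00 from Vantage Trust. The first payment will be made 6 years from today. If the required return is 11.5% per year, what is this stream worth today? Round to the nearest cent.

€104447.53

Value at end of year 5: C / r = €20,700.00 / 0.115 = €180,000.0000
Discount to today: PV = €180,000.0000 / (1 + 0.115)^5 = €180,000.0000 / 1.723353 = €104,447.53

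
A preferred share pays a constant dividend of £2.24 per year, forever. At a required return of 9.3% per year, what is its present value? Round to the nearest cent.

Level perpetuity: PV = C / r = £2.24 / 0.093 = £24.09

£24.09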